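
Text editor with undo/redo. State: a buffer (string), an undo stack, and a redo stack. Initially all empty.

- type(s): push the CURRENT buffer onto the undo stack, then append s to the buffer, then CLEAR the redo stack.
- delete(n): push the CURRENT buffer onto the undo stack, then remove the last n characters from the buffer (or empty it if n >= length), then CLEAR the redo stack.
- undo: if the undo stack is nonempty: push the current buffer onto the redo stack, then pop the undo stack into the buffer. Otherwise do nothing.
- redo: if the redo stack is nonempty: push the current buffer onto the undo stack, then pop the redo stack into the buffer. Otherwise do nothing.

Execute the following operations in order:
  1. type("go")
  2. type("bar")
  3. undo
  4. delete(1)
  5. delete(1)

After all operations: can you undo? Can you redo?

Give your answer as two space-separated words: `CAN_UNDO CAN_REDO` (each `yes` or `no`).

Answer: yes no

Derivation:
After op 1 (type): buf='go' undo_depth=1 redo_depth=0
After op 2 (type): buf='gobar' undo_depth=2 redo_depth=0
After op 3 (undo): buf='go' undo_depth=1 redo_depth=1
After op 4 (delete): buf='g' undo_depth=2 redo_depth=0
After op 5 (delete): buf='(empty)' undo_depth=3 redo_depth=0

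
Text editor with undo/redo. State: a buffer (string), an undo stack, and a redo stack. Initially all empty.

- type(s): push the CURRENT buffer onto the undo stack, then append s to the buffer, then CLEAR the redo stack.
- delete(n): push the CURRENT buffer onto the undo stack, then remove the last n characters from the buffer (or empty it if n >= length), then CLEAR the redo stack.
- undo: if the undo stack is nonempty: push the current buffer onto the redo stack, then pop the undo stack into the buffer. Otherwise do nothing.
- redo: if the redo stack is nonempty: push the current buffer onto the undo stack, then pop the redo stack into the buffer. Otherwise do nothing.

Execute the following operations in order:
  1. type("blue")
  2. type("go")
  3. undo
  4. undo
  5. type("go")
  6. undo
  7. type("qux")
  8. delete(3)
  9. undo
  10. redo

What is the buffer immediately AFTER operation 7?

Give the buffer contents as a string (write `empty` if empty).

After op 1 (type): buf='blue' undo_depth=1 redo_depth=0
After op 2 (type): buf='bluego' undo_depth=2 redo_depth=0
After op 3 (undo): buf='blue' undo_depth=1 redo_depth=1
After op 4 (undo): buf='(empty)' undo_depth=0 redo_depth=2
After op 5 (type): buf='go' undo_depth=1 redo_depth=0
After op 6 (undo): buf='(empty)' undo_depth=0 redo_depth=1
After op 7 (type): buf='qux' undo_depth=1 redo_depth=0

Answer: qux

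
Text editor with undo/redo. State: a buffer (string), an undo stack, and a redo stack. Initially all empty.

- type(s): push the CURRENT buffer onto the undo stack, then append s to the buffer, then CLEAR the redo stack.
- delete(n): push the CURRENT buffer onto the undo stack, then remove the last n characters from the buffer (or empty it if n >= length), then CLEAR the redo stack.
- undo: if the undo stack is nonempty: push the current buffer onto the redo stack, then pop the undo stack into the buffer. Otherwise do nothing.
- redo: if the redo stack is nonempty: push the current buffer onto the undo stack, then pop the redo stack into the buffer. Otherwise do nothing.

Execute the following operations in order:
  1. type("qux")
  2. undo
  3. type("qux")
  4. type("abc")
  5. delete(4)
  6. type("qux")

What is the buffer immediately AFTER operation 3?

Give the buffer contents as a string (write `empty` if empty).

After op 1 (type): buf='qux' undo_depth=1 redo_depth=0
After op 2 (undo): buf='(empty)' undo_depth=0 redo_depth=1
After op 3 (type): buf='qux' undo_depth=1 redo_depth=0

Answer: qux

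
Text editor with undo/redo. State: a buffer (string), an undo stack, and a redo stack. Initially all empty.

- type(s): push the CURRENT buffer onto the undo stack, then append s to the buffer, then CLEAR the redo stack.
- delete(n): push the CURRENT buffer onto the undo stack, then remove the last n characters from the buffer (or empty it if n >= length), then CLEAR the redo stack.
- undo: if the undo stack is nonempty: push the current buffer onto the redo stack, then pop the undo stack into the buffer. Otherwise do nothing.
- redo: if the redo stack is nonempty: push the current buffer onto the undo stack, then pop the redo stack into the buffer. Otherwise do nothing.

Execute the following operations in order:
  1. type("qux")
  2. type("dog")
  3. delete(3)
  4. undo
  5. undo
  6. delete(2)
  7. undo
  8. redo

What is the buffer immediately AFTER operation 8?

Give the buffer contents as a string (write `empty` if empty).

Answer: q

Derivation:
After op 1 (type): buf='qux' undo_depth=1 redo_depth=0
After op 2 (type): buf='quxdog' undo_depth=2 redo_depth=0
After op 3 (delete): buf='qux' undo_depth=3 redo_depth=0
After op 4 (undo): buf='quxdog' undo_depth=2 redo_depth=1
After op 5 (undo): buf='qux' undo_depth=1 redo_depth=2
After op 6 (delete): buf='q' undo_depth=2 redo_depth=0
After op 7 (undo): buf='qux' undo_depth=1 redo_depth=1
After op 8 (redo): buf='q' undo_depth=2 redo_depth=0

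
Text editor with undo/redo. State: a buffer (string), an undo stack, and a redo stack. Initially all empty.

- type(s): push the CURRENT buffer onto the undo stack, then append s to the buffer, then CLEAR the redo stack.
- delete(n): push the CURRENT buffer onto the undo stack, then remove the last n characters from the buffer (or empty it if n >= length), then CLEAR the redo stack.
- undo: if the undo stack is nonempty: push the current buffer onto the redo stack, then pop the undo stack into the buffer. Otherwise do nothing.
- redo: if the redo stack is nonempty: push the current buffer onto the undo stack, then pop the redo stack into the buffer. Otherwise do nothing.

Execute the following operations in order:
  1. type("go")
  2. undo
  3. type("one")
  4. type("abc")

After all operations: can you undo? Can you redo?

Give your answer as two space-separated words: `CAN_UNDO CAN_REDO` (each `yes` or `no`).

After op 1 (type): buf='go' undo_depth=1 redo_depth=0
After op 2 (undo): buf='(empty)' undo_depth=0 redo_depth=1
After op 3 (type): buf='one' undo_depth=1 redo_depth=0
After op 4 (type): buf='oneabc' undo_depth=2 redo_depth=0

Answer: yes no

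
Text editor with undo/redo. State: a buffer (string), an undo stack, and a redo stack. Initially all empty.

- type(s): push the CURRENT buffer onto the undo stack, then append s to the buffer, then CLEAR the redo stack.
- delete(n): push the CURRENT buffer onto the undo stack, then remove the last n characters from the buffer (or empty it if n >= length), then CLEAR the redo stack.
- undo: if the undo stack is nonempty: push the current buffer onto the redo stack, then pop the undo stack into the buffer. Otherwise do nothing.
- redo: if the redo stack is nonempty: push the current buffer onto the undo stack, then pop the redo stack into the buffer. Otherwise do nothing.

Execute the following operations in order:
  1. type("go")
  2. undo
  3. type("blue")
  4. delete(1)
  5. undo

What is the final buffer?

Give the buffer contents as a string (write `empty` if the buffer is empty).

After op 1 (type): buf='go' undo_depth=1 redo_depth=0
After op 2 (undo): buf='(empty)' undo_depth=0 redo_depth=1
After op 3 (type): buf='blue' undo_depth=1 redo_depth=0
After op 4 (delete): buf='blu' undo_depth=2 redo_depth=0
After op 5 (undo): buf='blue' undo_depth=1 redo_depth=1

Answer: blue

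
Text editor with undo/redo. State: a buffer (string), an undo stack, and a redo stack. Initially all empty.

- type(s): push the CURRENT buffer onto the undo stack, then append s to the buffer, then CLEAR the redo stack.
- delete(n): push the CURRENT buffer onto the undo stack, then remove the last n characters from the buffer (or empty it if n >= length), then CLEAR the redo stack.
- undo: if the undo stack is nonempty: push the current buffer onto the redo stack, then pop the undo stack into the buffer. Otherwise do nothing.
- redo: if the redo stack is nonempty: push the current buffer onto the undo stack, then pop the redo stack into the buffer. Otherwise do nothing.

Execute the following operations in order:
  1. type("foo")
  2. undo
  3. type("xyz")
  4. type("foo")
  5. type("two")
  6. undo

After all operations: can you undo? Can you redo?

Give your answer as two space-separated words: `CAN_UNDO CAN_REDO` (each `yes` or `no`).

After op 1 (type): buf='foo' undo_depth=1 redo_depth=0
After op 2 (undo): buf='(empty)' undo_depth=0 redo_depth=1
After op 3 (type): buf='xyz' undo_depth=1 redo_depth=0
After op 4 (type): buf='xyzfoo' undo_depth=2 redo_depth=0
After op 5 (type): buf='xyzfootwo' undo_depth=3 redo_depth=0
After op 6 (undo): buf='xyzfoo' undo_depth=2 redo_depth=1

Answer: yes yes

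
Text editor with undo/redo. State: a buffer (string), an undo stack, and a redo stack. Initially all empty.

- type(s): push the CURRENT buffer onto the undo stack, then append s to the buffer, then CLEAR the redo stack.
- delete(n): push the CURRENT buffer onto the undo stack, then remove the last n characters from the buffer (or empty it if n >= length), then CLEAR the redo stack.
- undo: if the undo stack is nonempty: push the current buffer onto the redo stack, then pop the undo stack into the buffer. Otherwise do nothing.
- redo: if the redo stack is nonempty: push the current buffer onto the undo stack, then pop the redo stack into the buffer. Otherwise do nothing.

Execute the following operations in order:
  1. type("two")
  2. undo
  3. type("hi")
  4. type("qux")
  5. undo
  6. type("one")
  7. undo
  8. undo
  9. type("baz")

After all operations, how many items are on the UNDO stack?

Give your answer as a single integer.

After op 1 (type): buf='two' undo_depth=1 redo_depth=0
After op 2 (undo): buf='(empty)' undo_depth=0 redo_depth=1
After op 3 (type): buf='hi' undo_depth=1 redo_depth=0
After op 4 (type): buf='hiqux' undo_depth=2 redo_depth=0
After op 5 (undo): buf='hi' undo_depth=1 redo_depth=1
After op 6 (type): buf='hione' undo_depth=2 redo_depth=0
After op 7 (undo): buf='hi' undo_depth=1 redo_depth=1
After op 8 (undo): buf='(empty)' undo_depth=0 redo_depth=2
After op 9 (type): buf='baz' undo_depth=1 redo_depth=0

Answer: 1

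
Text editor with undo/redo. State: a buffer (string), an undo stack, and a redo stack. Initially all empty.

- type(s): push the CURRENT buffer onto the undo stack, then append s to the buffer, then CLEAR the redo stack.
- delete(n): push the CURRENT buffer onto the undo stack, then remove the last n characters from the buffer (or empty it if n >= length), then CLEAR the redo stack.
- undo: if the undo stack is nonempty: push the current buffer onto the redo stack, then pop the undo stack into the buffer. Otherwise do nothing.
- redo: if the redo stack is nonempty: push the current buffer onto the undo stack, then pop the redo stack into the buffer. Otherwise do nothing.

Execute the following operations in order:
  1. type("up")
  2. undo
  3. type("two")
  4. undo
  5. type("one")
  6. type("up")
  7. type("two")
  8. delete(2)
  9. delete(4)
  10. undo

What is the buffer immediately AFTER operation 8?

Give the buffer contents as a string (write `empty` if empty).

After op 1 (type): buf='up' undo_depth=1 redo_depth=0
After op 2 (undo): buf='(empty)' undo_depth=0 redo_depth=1
After op 3 (type): buf='two' undo_depth=1 redo_depth=0
After op 4 (undo): buf='(empty)' undo_depth=0 redo_depth=1
After op 5 (type): buf='one' undo_depth=1 redo_depth=0
After op 6 (type): buf='oneup' undo_depth=2 redo_depth=0
After op 7 (type): buf='oneuptwo' undo_depth=3 redo_depth=0
After op 8 (delete): buf='oneupt' undo_depth=4 redo_depth=0

Answer: oneupt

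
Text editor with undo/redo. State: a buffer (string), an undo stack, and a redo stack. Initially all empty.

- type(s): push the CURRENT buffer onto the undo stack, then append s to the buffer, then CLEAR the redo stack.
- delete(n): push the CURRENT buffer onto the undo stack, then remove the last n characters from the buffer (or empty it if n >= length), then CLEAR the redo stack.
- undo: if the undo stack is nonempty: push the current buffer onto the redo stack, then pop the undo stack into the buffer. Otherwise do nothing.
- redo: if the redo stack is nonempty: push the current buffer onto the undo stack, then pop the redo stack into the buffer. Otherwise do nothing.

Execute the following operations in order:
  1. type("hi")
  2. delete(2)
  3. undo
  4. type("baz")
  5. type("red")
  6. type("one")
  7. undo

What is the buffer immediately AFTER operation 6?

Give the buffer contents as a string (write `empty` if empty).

Answer: hibazredone

Derivation:
After op 1 (type): buf='hi' undo_depth=1 redo_depth=0
After op 2 (delete): buf='(empty)' undo_depth=2 redo_depth=0
After op 3 (undo): buf='hi' undo_depth=1 redo_depth=1
After op 4 (type): buf='hibaz' undo_depth=2 redo_depth=0
After op 5 (type): buf='hibazred' undo_depth=3 redo_depth=0
After op 6 (type): buf='hibazredone' undo_depth=4 redo_depth=0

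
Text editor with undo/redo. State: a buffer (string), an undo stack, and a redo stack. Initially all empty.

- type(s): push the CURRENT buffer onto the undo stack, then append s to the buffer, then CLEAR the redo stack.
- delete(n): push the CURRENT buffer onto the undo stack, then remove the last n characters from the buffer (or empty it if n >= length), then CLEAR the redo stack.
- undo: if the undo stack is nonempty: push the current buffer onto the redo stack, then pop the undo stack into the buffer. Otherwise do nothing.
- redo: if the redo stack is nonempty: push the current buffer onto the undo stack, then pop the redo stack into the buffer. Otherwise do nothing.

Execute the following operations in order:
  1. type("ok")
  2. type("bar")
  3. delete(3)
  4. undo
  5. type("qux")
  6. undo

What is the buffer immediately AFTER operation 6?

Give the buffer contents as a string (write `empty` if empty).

Answer: okbar

Derivation:
After op 1 (type): buf='ok' undo_depth=1 redo_depth=0
After op 2 (type): buf='okbar' undo_depth=2 redo_depth=0
After op 3 (delete): buf='ok' undo_depth=3 redo_depth=0
After op 4 (undo): buf='okbar' undo_depth=2 redo_depth=1
After op 5 (type): buf='okbarqux' undo_depth=3 redo_depth=0
After op 6 (undo): buf='okbar' undo_depth=2 redo_depth=1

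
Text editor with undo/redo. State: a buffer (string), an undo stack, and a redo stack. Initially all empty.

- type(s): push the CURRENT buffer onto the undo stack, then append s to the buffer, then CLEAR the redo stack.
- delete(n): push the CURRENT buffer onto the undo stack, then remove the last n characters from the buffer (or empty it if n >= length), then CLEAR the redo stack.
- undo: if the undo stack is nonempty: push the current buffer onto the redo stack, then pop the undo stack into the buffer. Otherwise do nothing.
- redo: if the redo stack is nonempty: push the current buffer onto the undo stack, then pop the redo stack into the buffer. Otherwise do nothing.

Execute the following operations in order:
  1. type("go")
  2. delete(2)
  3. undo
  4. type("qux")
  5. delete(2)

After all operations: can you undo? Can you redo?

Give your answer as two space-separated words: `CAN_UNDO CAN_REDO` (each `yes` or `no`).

Answer: yes no

Derivation:
After op 1 (type): buf='go' undo_depth=1 redo_depth=0
After op 2 (delete): buf='(empty)' undo_depth=2 redo_depth=0
After op 3 (undo): buf='go' undo_depth=1 redo_depth=1
After op 4 (type): buf='goqux' undo_depth=2 redo_depth=0
After op 5 (delete): buf='goq' undo_depth=3 redo_depth=0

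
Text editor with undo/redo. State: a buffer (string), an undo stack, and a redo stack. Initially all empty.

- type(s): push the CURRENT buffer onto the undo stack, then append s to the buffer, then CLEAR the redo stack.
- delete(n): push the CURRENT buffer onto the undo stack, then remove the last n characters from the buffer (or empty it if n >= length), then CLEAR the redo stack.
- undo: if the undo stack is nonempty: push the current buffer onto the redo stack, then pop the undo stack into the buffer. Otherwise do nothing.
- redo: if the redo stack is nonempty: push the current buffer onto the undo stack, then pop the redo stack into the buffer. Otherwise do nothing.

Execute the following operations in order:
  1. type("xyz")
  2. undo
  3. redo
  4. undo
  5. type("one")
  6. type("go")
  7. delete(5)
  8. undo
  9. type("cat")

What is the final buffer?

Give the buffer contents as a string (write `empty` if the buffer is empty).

Answer: onegocat

Derivation:
After op 1 (type): buf='xyz' undo_depth=1 redo_depth=0
After op 2 (undo): buf='(empty)' undo_depth=0 redo_depth=1
After op 3 (redo): buf='xyz' undo_depth=1 redo_depth=0
After op 4 (undo): buf='(empty)' undo_depth=0 redo_depth=1
After op 5 (type): buf='one' undo_depth=1 redo_depth=0
After op 6 (type): buf='onego' undo_depth=2 redo_depth=0
After op 7 (delete): buf='(empty)' undo_depth=3 redo_depth=0
After op 8 (undo): buf='onego' undo_depth=2 redo_depth=1
After op 9 (type): buf='onegocat' undo_depth=3 redo_depth=0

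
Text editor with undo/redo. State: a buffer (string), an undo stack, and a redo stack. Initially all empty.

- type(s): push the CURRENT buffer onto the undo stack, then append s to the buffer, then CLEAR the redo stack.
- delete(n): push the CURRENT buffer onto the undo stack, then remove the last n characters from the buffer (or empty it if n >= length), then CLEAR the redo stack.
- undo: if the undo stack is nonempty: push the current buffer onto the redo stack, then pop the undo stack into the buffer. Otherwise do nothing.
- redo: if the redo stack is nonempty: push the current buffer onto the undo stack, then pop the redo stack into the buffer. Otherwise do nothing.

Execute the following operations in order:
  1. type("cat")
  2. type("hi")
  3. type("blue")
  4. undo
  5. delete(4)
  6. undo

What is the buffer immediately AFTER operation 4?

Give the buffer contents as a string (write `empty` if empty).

After op 1 (type): buf='cat' undo_depth=1 redo_depth=0
After op 2 (type): buf='cathi' undo_depth=2 redo_depth=0
After op 3 (type): buf='cathiblue' undo_depth=3 redo_depth=0
After op 4 (undo): buf='cathi' undo_depth=2 redo_depth=1

Answer: cathi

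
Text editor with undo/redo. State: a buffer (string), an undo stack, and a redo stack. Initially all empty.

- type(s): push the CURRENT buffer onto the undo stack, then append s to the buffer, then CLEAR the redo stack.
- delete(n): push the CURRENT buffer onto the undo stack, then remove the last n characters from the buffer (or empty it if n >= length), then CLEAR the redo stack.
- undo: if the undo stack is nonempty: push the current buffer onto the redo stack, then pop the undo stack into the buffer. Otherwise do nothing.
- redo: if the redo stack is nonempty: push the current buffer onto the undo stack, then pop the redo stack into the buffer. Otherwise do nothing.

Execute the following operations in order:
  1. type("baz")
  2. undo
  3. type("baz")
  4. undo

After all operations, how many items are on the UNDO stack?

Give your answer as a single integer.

After op 1 (type): buf='baz' undo_depth=1 redo_depth=0
After op 2 (undo): buf='(empty)' undo_depth=0 redo_depth=1
After op 3 (type): buf='baz' undo_depth=1 redo_depth=0
After op 4 (undo): buf='(empty)' undo_depth=0 redo_depth=1

Answer: 0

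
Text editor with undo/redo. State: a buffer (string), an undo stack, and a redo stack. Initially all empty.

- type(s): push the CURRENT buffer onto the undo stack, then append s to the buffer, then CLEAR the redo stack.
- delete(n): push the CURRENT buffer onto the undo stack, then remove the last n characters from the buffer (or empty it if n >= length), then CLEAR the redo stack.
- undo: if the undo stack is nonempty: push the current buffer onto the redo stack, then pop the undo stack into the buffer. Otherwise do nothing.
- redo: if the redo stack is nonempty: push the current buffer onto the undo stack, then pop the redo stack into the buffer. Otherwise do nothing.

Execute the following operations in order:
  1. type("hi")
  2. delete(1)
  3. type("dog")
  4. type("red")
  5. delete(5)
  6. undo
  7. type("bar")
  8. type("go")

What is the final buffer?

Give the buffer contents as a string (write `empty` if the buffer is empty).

After op 1 (type): buf='hi' undo_depth=1 redo_depth=0
After op 2 (delete): buf='h' undo_depth=2 redo_depth=0
After op 3 (type): buf='hdog' undo_depth=3 redo_depth=0
After op 4 (type): buf='hdogred' undo_depth=4 redo_depth=0
After op 5 (delete): buf='hd' undo_depth=5 redo_depth=0
After op 6 (undo): buf='hdogred' undo_depth=4 redo_depth=1
After op 7 (type): buf='hdogredbar' undo_depth=5 redo_depth=0
After op 8 (type): buf='hdogredbargo' undo_depth=6 redo_depth=0

Answer: hdogredbargo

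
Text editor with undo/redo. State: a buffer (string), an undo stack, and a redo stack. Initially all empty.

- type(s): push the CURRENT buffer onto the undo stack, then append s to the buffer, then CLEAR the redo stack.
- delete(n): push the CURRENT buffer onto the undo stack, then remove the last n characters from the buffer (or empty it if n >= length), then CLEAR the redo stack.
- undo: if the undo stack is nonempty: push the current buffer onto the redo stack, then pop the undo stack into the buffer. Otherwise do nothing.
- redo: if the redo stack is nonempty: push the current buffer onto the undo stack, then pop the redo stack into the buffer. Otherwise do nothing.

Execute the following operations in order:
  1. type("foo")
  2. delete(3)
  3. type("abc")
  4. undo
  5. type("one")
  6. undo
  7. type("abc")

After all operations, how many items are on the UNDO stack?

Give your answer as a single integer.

Answer: 3

Derivation:
After op 1 (type): buf='foo' undo_depth=1 redo_depth=0
After op 2 (delete): buf='(empty)' undo_depth=2 redo_depth=0
After op 3 (type): buf='abc' undo_depth=3 redo_depth=0
After op 4 (undo): buf='(empty)' undo_depth=2 redo_depth=1
After op 5 (type): buf='one' undo_depth=3 redo_depth=0
After op 6 (undo): buf='(empty)' undo_depth=2 redo_depth=1
After op 7 (type): buf='abc' undo_depth=3 redo_depth=0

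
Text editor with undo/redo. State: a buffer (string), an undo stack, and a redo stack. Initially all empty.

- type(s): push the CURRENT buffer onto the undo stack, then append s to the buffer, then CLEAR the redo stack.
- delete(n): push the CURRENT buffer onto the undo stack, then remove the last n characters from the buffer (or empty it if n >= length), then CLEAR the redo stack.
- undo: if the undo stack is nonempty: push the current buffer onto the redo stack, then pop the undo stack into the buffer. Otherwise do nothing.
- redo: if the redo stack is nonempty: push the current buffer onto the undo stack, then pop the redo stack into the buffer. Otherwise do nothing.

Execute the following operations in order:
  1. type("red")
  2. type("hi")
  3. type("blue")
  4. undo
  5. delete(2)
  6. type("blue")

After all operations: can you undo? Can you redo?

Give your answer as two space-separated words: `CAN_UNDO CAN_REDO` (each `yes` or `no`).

After op 1 (type): buf='red' undo_depth=1 redo_depth=0
After op 2 (type): buf='redhi' undo_depth=2 redo_depth=0
After op 3 (type): buf='redhiblue' undo_depth=3 redo_depth=0
After op 4 (undo): buf='redhi' undo_depth=2 redo_depth=1
After op 5 (delete): buf='red' undo_depth=3 redo_depth=0
After op 6 (type): buf='redblue' undo_depth=4 redo_depth=0

Answer: yes no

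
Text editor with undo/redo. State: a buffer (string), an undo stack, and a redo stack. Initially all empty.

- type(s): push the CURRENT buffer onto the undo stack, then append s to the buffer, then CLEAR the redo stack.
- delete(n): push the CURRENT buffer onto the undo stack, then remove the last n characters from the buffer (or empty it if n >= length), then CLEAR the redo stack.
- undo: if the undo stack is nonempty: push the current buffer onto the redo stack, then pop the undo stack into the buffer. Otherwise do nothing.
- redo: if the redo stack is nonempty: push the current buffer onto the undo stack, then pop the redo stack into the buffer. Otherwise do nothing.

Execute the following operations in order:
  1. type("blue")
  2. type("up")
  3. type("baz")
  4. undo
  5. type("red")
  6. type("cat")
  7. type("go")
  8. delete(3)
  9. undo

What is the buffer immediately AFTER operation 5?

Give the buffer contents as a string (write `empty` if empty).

After op 1 (type): buf='blue' undo_depth=1 redo_depth=0
After op 2 (type): buf='blueup' undo_depth=2 redo_depth=0
After op 3 (type): buf='blueupbaz' undo_depth=3 redo_depth=0
After op 4 (undo): buf='blueup' undo_depth=2 redo_depth=1
After op 5 (type): buf='blueupred' undo_depth=3 redo_depth=0

Answer: blueupred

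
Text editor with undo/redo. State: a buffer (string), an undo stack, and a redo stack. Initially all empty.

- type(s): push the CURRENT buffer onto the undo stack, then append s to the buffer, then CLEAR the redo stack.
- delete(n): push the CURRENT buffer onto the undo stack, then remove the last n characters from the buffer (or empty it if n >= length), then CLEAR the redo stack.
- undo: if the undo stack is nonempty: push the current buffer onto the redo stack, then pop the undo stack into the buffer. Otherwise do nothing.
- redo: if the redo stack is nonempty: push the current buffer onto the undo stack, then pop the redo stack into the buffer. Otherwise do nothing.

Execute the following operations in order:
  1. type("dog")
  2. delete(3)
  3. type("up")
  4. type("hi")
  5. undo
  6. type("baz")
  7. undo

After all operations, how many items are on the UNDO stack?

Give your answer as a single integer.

Answer: 3

Derivation:
After op 1 (type): buf='dog' undo_depth=1 redo_depth=0
After op 2 (delete): buf='(empty)' undo_depth=2 redo_depth=0
After op 3 (type): buf='up' undo_depth=3 redo_depth=0
After op 4 (type): buf='uphi' undo_depth=4 redo_depth=0
After op 5 (undo): buf='up' undo_depth=3 redo_depth=1
After op 6 (type): buf='upbaz' undo_depth=4 redo_depth=0
After op 7 (undo): buf='up' undo_depth=3 redo_depth=1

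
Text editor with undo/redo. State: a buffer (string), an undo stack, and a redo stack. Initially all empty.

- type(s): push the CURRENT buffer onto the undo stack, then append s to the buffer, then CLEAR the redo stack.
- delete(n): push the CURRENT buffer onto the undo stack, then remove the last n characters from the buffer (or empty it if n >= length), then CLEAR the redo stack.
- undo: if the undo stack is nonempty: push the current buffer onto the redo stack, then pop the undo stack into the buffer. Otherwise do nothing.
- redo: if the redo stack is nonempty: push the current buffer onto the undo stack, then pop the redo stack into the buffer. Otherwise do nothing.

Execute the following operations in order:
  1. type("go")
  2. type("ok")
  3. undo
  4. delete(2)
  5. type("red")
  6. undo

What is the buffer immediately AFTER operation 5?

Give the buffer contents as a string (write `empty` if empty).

After op 1 (type): buf='go' undo_depth=1 redo_depth=0
After op 2 (type): buf='gook' undo_depth=2 redo_depth=0
After op 3 (undo): buf='go' undo_depth=1 redo_depth=1
After op 4 (delete): buf='(empty)' undo_depth=2 redo_depth=0
After op 5 (type): buf='red' undo_depth=3 redo_depth=0

Answer: red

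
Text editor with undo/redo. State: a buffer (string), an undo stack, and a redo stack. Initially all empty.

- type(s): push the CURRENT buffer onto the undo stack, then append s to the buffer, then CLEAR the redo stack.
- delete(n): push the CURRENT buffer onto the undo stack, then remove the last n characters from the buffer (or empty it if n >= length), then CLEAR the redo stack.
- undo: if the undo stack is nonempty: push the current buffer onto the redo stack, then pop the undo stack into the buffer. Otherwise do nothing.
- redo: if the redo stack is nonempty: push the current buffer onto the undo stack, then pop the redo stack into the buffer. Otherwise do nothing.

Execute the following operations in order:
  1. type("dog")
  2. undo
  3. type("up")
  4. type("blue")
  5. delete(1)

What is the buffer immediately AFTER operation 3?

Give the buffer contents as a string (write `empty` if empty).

After op 1 (type): buf='dog' undo_depth=1 redo_depth=0
After op 2 (undo): buf='(empty)' undo_depth=0 redo_depth=1
After op 3 (type): buf='up' undo_depth=1 redo_depth=0

Answer: up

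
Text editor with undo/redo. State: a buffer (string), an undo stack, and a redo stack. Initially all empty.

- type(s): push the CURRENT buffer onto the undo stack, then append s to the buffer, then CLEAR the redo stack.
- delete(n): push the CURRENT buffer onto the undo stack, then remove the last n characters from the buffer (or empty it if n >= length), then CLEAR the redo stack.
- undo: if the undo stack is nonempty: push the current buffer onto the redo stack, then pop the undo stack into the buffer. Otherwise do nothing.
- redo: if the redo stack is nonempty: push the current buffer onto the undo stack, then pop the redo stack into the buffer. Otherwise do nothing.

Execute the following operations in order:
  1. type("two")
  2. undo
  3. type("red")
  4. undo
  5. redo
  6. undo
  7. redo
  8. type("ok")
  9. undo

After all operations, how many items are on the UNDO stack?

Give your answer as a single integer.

After op 1 (type): buf='two' undo_depth=1 redo_depth=0
After op 2 (undo): buf='(empty)' undo_depth=0 redo_depth=1
After op 3 (type): buf='red' undo_depth=1 redo_depth=0
After op 4 (undo): buf='(empty)' undo_depth=0 redo_depth=1
After op 5 (redo): buf='red' undo_depth=1 redo_depth=0
After op 6 (undo): buf='(empty)' undo_depth=0 redo_depth=1
After op 7 (redo): buf='red' undo_depth=1 redo_depth=0
After op 8 (type): buf='redok' undo_depth=2 redo_depth=0
After op 9 (undo): buf='red' undo_depth=1 redo_depth=1

Answer: 1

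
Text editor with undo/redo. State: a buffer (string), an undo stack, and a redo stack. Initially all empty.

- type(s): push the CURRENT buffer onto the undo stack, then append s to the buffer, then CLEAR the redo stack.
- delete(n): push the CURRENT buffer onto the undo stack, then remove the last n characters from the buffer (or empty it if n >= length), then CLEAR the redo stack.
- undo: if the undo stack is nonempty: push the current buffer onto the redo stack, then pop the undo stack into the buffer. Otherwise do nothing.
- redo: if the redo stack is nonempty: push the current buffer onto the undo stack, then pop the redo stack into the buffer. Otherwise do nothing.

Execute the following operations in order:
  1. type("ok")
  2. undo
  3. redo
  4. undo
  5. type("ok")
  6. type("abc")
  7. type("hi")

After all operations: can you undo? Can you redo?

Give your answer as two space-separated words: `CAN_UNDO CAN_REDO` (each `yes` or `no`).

After op 1 (type): buf='ok' undo_depth=1 redo_depth=0
After op 2 (undo): buf='(empty)' undo_depth=0 redo_depth=1
After op 3 (redo): buf='ok' undo_depth=1 redo_depth=0
After op 4 (undo): buf='(empty)' undo_depth=0 redo_depth=1
After op 5 (type): buf='ok' undo_depth=1 redo_depth=0
After op 6 (type): buf='okabc' undo_depth=2 redo_depth=0
After op 7 (type): buf='okabchi' undo_depth=3 redo_depth=0

Answer: yes no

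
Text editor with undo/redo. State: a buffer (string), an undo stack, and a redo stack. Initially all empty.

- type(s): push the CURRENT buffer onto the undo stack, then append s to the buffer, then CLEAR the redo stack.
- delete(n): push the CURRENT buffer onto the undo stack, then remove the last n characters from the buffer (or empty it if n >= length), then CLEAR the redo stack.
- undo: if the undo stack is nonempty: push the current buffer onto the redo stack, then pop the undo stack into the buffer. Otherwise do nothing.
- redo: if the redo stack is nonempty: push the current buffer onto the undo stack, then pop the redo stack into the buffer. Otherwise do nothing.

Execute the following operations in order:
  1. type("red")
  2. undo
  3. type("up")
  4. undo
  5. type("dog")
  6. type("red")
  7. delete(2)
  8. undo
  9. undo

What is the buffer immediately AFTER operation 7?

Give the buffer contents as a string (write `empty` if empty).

After op 1 (type): buf='red' undo_depth=1 redo_depth=0
After op 2 (undo): buf='(empty)' undo_depth=0 redo_depth=1
After op 3 (type): buf='up' undo_depth=1 redo_depth=0
After op 4 (undo): buf='(empty)' undo_depth=0 redo_depth=1
After op 5 (type): buf='dog' undo_depth=1 redo_depth=0
After op 6 (type): buf='dogred' undo_depth=2 redo_depth=0
After op 7 (delete): buf='dogr' undo_depth=3 redo_depth=0

Answer: dogr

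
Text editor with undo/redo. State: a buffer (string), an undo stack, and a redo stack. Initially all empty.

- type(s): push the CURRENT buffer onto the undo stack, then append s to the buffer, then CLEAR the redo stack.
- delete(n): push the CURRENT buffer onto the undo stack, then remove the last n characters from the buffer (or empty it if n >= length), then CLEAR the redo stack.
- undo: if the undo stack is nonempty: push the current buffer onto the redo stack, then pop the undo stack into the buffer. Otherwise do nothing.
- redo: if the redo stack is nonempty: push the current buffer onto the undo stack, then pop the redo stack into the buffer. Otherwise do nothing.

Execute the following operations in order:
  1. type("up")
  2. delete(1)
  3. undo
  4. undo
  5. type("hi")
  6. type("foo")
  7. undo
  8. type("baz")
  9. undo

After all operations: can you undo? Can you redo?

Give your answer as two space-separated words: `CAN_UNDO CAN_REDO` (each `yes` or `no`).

After op 1 (type): buf='up' undo_depth=1 redo_depth=0
After op 2 (delete): buf='u' undo_depth=2 redo_depth=0
After op 3 (undo): buf='up' undo_depth=1 redo_depth=1
After op 4 (undo): buf='(empty)' undo_depth=0 redo_depth=2
After op 5 (type): buf='hi' undo_depth=1 redo_depth=0
After op 6 (type): buf='hifoo' undo_depth=2 redo_depth=0
After op 7 (undo): buf='hi' undo_depth=1 redo_depth=1
After op 8 (type): buf='hibaz' undo_depth=2 redo_depth=0
After op 9 (undo): buf='hi' undo_depth=1 redo_depth=1

Answer: yes yes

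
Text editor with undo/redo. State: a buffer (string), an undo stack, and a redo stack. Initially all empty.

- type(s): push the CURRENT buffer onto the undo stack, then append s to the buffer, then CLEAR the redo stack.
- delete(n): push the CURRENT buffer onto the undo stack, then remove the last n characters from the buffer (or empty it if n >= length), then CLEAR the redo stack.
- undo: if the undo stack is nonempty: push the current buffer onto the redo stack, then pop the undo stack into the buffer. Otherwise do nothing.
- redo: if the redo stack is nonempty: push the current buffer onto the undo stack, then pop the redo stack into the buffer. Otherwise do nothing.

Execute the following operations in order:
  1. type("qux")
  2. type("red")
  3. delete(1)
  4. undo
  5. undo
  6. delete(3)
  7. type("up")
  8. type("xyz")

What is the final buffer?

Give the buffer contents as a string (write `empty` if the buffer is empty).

After op 1 (type): buf='qux' undo_depth=1 redo_depth=0
After op 2 (type): buf='quxred' undo_depth=2 redo_depth=0
After op 3 (delete): buf='quxre' undo_depth=3 redo_depth=0
After op 4 (undo): buf='quxred' undo_depth=2 redo_depth=1
After op 5 (undo): buf='qux' undo_depth=1 redo_depth=2
After op 6 (delete): buf='(empty)' undo_depth=2 redo_depth=0
After op 7 (type): buf='up' undo_depth=3 redo_depth=0
After op 8 (type): buf='upxyz' undo_depth=4 redo_depth=0

Answer: upxyz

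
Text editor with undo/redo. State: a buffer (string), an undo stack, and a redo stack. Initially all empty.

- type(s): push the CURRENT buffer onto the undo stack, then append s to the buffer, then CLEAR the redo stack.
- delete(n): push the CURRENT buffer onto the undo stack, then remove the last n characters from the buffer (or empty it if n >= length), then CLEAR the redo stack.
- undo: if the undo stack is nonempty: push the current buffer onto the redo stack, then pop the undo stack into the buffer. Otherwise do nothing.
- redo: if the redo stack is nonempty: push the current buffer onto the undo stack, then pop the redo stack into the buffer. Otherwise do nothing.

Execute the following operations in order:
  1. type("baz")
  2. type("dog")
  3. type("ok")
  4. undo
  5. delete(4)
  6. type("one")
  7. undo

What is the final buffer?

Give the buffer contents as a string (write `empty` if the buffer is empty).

After op 1 (type): buf='baz' undo_depth=1 redo_depth=0
After op 2 (type): buf='bazdog' undo_depth=2 redo_depth=0
After op 3 (type): buf='bazdogok' undo_depth=3 redo_depth=0
After op 4 (undo): buf='bazdog' undo_depth=2 redo_depth=1
After op 5 (delete): buf='ba' undo_depth=3 redo_depth=0
After op 6 (type): buf='baone' undo_depth=4 redo_depth=0
After op 7 (undo): buf='ba' undo_depth=3 redo_depth=1

Answer: ba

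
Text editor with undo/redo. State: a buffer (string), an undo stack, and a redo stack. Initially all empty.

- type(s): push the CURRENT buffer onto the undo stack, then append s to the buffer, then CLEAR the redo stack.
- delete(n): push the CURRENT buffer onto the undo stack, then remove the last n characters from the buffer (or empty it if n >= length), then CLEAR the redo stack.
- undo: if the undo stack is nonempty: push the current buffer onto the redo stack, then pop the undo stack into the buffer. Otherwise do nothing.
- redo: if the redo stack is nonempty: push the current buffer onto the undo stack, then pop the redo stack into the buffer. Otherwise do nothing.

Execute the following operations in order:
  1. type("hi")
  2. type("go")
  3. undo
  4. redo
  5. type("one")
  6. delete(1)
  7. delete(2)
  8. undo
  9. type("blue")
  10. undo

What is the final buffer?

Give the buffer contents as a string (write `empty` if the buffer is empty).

Answer: higoon

Derivation:
After op 1 (type): buf='hi' undo_depth=1 redo_depth=0
After op 2 (type): buf='higo' undo_depth=2 redo_depth=0
After op 3 (undo): buf='hi' undo_depth=1 redo_depth=1
After op 4 (redo): buf='higo' undo_depth=2 redo_depth=0
After op 5 (type): buf='higoone' undo_depth=3 redo_depth=0
After op 6 (delete): buf='higoon' undo_depth=4 redo_depth=0
After op 7 (delete): buf='higo' undo_depth=5 redo_depth=0
After op 8 (undo): buf='higoon' undo_depth=4 redo_depth=1
After op 9 (type): buf='higoonblue' undo_depth=5 redo_depth=0
After op 10 (undo): buf='higoon' undo_depth=4 redo_depth=1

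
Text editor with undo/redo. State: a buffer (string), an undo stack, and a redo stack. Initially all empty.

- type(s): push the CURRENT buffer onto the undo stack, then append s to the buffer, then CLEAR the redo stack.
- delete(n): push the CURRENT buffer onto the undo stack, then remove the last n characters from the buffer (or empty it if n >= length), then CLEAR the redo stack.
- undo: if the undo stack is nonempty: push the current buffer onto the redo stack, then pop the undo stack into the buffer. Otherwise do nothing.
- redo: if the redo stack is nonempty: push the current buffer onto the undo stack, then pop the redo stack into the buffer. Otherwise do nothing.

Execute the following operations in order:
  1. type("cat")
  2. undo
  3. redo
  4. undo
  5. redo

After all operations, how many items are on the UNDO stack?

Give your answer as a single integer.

After op 1 (type): buf='cat' undo_depth=1 redo_depth=0
After op 2 (undo): buf='(empty)' undo_depth=0 redo_depth=1
After op 3 (redo): buf='cat' undo_depth=1 redo_depth=0
After op 4 (undo): buf='(empty)' undo_depth=0 redo_depth=1
After op 5 (redo): buf='cat' undo_depth=1 redo_depth=0

Answer: 1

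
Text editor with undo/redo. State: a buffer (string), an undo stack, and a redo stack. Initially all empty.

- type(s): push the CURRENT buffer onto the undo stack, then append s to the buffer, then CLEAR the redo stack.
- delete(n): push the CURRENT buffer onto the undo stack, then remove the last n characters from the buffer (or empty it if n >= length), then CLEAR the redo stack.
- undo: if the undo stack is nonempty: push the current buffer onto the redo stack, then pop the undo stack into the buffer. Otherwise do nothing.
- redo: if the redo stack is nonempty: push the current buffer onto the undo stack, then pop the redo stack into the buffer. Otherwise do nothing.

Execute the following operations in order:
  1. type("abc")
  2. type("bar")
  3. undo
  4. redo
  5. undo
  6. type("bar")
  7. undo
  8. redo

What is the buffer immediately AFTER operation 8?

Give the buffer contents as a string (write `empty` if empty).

After op 1 (type): buf='abc' undo_depth=1 redo_depth=0
After op 2 (type): buf='abcbar' undo_depth=2 redo_depth=0
After op 3 (undo): buf='abc' undo_depth=1 redo_depth=1
After op 4 (redo): buf='abcbar' undo_depth=2 redo_depth=0
After op 5 (undo): buf='abc' undo_depth=1 redo_depth=1
After op 6 (type): buf='abcbar' undo_depth=2 redo_depth=0
After op 7 (undo): buf='abc' undo_depth=1 redo_depth=1
After op 8 (redo): buf='abcbar' undo_depth=2 redo_depth=0

Answer: abcbar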